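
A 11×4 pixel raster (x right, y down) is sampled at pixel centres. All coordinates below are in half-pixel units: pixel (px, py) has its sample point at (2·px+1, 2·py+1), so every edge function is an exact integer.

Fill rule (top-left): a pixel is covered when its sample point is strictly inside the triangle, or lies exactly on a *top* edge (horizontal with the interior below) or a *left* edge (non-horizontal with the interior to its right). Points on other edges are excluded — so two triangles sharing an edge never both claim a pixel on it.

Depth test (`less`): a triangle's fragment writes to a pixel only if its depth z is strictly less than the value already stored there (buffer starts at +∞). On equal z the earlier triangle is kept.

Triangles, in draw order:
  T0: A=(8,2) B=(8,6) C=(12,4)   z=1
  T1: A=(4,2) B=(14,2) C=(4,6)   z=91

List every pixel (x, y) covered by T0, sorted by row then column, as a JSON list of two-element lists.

T0:
  2·area = 16  (B↔C swapped to make it positive)
  edge (8, 2)→(12, 4): d=(4,2) right/bottom  bias=-1
  edge (12, 4)→(8, 6): d=(-4,2) right/bottom  bias=-1
  edge (8, 6)→(8, 2): d=(0,-4) top-left  bias=+0
    (4,1)@(9, 3): e=[2,10,4] → X
    (5,1)@(11, 3): e=[-2,6,12] → .
    (4,2)@(9, 5): e=[10,2,4] → X
    (5,2)@(11, 5): e=[6,-2,12] → .
    (4,3)@(9, 7): e=[18,-6,4] → .
  covered (2 px):
    . . . . . . . . . . .
    . . . . X . . . . . .
    . . . . X . . . . . .
    . . . . . . . . . . .
T1:
  2·area = 40
  edge (4, 2)→(14, 2): d=(10,0) top-left  bias=+0
  edge (14, 2)→(4, 6): d=(-10,4) right/bottom  bias=-1
  edge (4, 6)→(4, 2): d=(0,-4) top-left  bias=+0
    (2,1)@(5, 3): e=[10,26,4] → X
    (3,1)@(7, 3): e=[10,18,12] → X
    (4,1)@(9, 3): e=[10,10,20] → X
    (5,1)@(11, 3): e=[10,2,28] → X
    (6,1)@(13, 3): e=[10,-6,36] → .
    (2,2)@(5, 5): e=[30,6,4] → X
    (3,2)@(7, 5): e=[30,-2,12] → .
    (4,2)@(9, 5): e=[30,-10,20] → .
    (5,2)@(11, 5): e=[30,-18,28] → .
    (2,3)@(5, 7): e=[50,-14,4] → .
  covered (5 px):
    . . . . . . . . . . .
    . . X X X X . . . . .
    . . X . . . . . . . .
    . . . . . . . . . . .

Final: [[4,1],[4,2]]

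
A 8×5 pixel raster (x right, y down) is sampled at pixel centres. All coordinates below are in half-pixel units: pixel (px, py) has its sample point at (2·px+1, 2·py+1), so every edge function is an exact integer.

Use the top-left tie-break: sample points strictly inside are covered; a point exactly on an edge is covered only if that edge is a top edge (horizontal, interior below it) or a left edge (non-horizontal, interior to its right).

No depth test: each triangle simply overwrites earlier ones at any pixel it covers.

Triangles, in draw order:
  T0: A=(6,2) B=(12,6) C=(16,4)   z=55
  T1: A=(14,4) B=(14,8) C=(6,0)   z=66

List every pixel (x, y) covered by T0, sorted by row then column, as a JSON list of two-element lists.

T0:
  2·area = 28  (B↔C swapped to make it positive)
  edge (6, 2)→(16, 4): d=(10,2) right/bottom  bias=-1
  edge (16, 4)→(12, 6): d=(-4,2) right/bottom  bias=-1
  edge (12, 6)→(6, 2): d=(-6,-4) top-left  bias=+0
    (0,0)@(1, 1): e=[0,42,-14] → ·  [on edge]
    (4,1)@(9, 3): e=[4,18,6] → #
    (5,1)@(11, 3): e=[0,14,14] → ·  [on edge]
    (4,2)@(9, 5): e=[24,10,-6] → ·
    (5,2)@(11, 5): e=[20,6,2] → #
    (6,2)@(13, 5): e=[16,2,10] → #
    (7,2)@(15, 5): e=[12,-2,18] → ·
    (5,3)@(11, 7): e=[40,-2,-10] → ·
    (6,3)@(13, 7): e=[36,-6,-2] → ·
  covered (3 px):
    · · · · · · · ·
    · · · · # · · ·
    · · · · · # # ·
    · · · · · · · ·
    · · · · · · · ·
T1:
  2·area = 32
  edge (14, 4)→(14, 8): d=(0,4) right/bottom  bias=-1
  edge (14, 8)→(6, 0): d=(-8,-8) top-left  bias=+0
  edge (6, 0)→(14, 4): d=(8,4) right/bottom  bias=-1
    (3,0)@(7, 1): e=[28,0,4] → #  [on edge]
    (4,0)@(9, 1): e=[20,16,-4] → ·
    (3,1)@(7, 3): e=[28,-16,20] → ·
    (4,1)@(9, 3): e=[20,0,12] → #  [on edge]
    (5,1)@(11, 3): e=[12,16,4] → #
    (6,1)@(13, 3): e=[4,32,-4] → ·
    (4,2)@(9, 5): e=[20,-16,28] → ·
    (5,2)@(11, 5): e=[12,0,20] → #  [on edge]
    (6,2)@(13, 5): e=[4,16,12] → #
    (7,2)@(15, 5): e=[-4,32,4] → ·
    (5,3)@(11, 7): e=[12,-16,36] → ·
    (6,3)@(13, 7): e=[4,0,28] → #  [on edge]
    (7,4)@(15, 9): e=[-4,0,36] → ·  [on edge]
  covered (6 px):
    · · · # · · · ·
    · · · · # # · ·
    · · · · · # # ·
    · · · · · · # ·
    · · · · · · · ·

Result: [[4,1],[5,2],[6,2]]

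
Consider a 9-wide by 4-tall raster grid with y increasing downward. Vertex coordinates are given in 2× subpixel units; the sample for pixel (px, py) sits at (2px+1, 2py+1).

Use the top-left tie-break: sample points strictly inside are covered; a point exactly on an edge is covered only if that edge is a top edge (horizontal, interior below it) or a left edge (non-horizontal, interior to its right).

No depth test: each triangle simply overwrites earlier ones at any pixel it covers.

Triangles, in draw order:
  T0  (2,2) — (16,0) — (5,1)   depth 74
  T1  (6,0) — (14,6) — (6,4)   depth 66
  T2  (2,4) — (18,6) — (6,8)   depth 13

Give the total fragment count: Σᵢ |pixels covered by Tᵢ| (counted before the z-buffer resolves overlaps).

T0:
  2·area = 8  (B↔C swapped to make it positive)
  edge (2, 2)→(5, 1): d=(3,-1) top-left  bias=+0
  edge (5, 1)→(16, 0): d=(11,-1) top-left  bias=+0
  edge (16, 0)→(2, 2): d=(-14,2) right/bottom  bias=-1
    (2,0)@(5, 1): e=[0,0,8] → #  [on edge]
    (3,0)@(7, 1): e=[2,2,4] → #
    (4,0)@(9, 1): e=[4,4,0] → ·  [on edge]
    (2,1)@(5, 3): e=[6,22,-20] → ·
    (3,1)@(7, 3): e=[8,24,-24] → ·
  covered (2 px):
    · · # # · · · · ·
    · · · · · · · · ·
    · · · · · · · · ·
    · · · · · · · · ·
T1:
  2·area = 32
  edge (6, 0)→(14, 6): d=(8,6) right/bottom  bias=-1
  edge (14, 6)→(6, 4): d=(-8,-2) top-left  bias=+0
  edge (6, 4)→(6, 0): d=(0,-4) top-left  bias=+0
    (3,0)@(7, 1): e=[2,26,4] → #
    (4,0)@(9, 1): e=[-10,30,12] → ·
    (3,1)@(7, 3): e=[18,10,4] → #
    (4,1)@(9, 3): e=[6,14,12] → #
    (5,1)@(11, 3): e=[-6,18,20] → ·
    (3,2)@(7, 5): e=[34,-6,4] → ·
    (4,2)@(9, 5): e=[22,-2,12] → ·
    (5,2)@(11, 5): e=[10,2,20] → #
    (6,2)@(13, 5): e=[-2,6,28] → ·
    (5,3)@(11, 7): e=[26,-14,20] → ·
  covered (4 px):
    · · · # · · · · ·
    · · · # # · · · ·
    · · · · · # · · ·
    · · · · · · · · ·
T2:
  2·area = 56
  edge (2, 4)→(18, 6): d=(16,2) right/bottom  bias=-1
  edge (18, 6)→(6, 8): d=(-12,2) right/bottom  bias=-1
  edge (6, 8)→(2, 4): d=(-4,-4) top-left  bias=+0
    (0,1)@(1, 3): e=[-14,70,0] → ·  [on edge]
    (1,2)@(3, 5): e=[14,42,0] → #  [on edge]
    (2,2)@(5, 5): e=[10,38,8] → #
    (3,2)@(7, 5): e=[6,34,16] → #
    (4,2)@(9, 5): e=[2,30,24] → #
    (5,2)@(11, 5): e=[-2,26,32] → ·
    (1,3)@(3, 7): e=[46,18,-8] → ·
    (2,3)@(5, 7): e=[42,14,0] → #  [on edge]
    (5,3)@(11, 7): e=[30,2,24] → #
    (6,3)@(13, 7): e=[26,-2,32] → ·
  covered (8 px):
    · · · · · · · · ·
    · · · · · · · · ·
    · # # # # · · · ·
    · · # # # # · · ·

Final: 14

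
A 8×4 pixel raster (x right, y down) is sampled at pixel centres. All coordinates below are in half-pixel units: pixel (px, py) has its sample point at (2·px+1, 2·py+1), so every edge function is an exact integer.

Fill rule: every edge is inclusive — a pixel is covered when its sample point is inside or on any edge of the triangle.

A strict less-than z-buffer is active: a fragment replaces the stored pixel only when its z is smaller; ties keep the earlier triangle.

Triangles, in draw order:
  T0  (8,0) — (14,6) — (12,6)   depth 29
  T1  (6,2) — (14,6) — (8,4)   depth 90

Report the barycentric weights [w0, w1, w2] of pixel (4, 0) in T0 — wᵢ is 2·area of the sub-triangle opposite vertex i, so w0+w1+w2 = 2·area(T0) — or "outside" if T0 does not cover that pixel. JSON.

T0:
  2·area = 12
  edge (8, 0)→(14, 6): d=(6,6) inclusive
  edge (14, 6)→(12, 6): d=(-2,0) inclusive
  edge (12, 6)→(8, 0): d=(-4,-6) inclusive
    (4,0)@(9, 1): e=[0,10,2] → X  [on edge]
    (5,0)@(11, 1): e=[-12,10,14] → .
    (4,1)@(9, 3): e=[12,6,-6] → .
    (5,1)@(11, 3): e=[0,6,6] → X  [on edge]
    (6,1)@(13, 3): e=[-12,6,18] → .
    (5,2)@(11, 5): e=[12,2,-2] → .
    (6,2)@(13, 5): e=[0,2,10] → X  [on edge]
    (7,2)@(15, 5): e=[-12,2,22] → .
    (6,3)@(13, 7): e=[12,-2,2] → .
    (7,3)@(15, 7): e=[0,-2,14] → .  [on edge]
  covered (3 px):
    . . . . X . . .
    . . . . . X . .
    . . . . . . X .
    . . . . . . . .
T1:
  2·area = 8
  edge (6, 2)→(14, 6): d=(8,4) inclusive
  edge (14, 6)→(8, 4): d=(-6,-2) inclusive
  edge (8, 4)→(6, 2): d=(-2,-2) inclusive
    (2,0)@(5, 1): e=[-4,12,0] → .  [on edge]
    (2,1)@(5, 3): e=[12,0,-4] → .  [on edge]
    (3,1)@(7, 3): e=[4,4,0] → X  [on edge]
    (4,1)@(9, 3): e=[-4,8,4] → .
    (3,2)@(7, 5): e=[20,-8,-4] → .
    (4,2)@(9, 5): e=[12,-4,0] → .  [on edge]
    (5,2)@(11, 5): e=[4,0,4] → X  [on edge]
    (6,2)@(13, 5): e=[-4,4,8] → .
    (5,3)@(11, 7): e=[20,-12,0] → .  [on edge]
  covered (2 px):
    . . . . . . . .
    . . . X . . . .
    . . . . . X . .
    . . . . . . . .

Result: [10,2,0]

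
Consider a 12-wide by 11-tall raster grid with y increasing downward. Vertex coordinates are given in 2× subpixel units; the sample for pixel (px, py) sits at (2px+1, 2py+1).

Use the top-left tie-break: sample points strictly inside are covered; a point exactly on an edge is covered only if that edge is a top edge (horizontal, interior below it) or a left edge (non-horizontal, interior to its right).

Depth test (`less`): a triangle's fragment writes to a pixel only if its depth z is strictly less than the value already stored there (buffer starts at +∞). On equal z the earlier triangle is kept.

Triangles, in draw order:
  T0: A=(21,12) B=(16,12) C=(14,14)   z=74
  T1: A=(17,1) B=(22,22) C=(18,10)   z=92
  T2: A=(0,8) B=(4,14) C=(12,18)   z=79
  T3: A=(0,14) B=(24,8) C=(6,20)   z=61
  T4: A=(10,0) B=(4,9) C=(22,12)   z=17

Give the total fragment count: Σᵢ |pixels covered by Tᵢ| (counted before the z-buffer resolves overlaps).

T0:
  2·area = 10  (B↔C swapped to make it positive)
  edge (21, 12)→(14, 14): d=(-7,2) right/bottom  bias=-1
  edge (14, 14)→(16, 12): d=(2,-2) top-left  bias=+0
  edge (16, 12)→(21, 12): d=(5,0) top-left  bias=+0
    (11,2)@(23, 5): e=[45,0,-35] → ·  [on edge]
    (10,3)@(21, 7): e=[35,0,-25] → ·  [on edge]
    (9,4)@(19, 9): e=[25,0,-15] → ·  [on edge]
    (8,5)@(17, 11): e=[15,0,-5] → ·  [on edge]
    (7,6)@(15, 13): e=[5,0,5] → #  [on edge]
    (8,6)@(17, 13): e=[1,4,5] → #
    (9,6)@(19, 13): e=[-3,8,5] → ·
    (6,7)@(13, 15): e=[-5,0,15] → ·  [on edge]
    (7,7)@(15, 15): e=[-9,4,15] → ·
    (8,7)@(17, 15): e=[-13,8,15] → ·
    (5,8)@(11, 17): e=[-15,0,25] → ·  [on edge]
    (4,9)@(9, 19): e=[-25,0,35] → ·  [on edge]
    (3,10)@(7, 21): e=[-35,0,45] → ·  [on edge]
  covered (2 px):
    · · · · · · · · · · · ·
    · · · · · · · · · · · ·
    · · · · · · · · · · · ·
    · · · · · · · · · · · ·
    · · · · · · · · · · · ·
    · · · · · · · · · · · ·
    · · · · · · · # # · · ·
    · · · · · · · · · · · ·
    · · · · · · · · · · · ·
    · · · · · · · · · · · ·
    · · · · · · · · · · · ·
T1:
  2·area = 24
  edge (17, 1)→(22, 22): d=(5,21) right/bottom  bias=-1
  edge (22, 22)→(18, 10): d=(-4,-12) top-left  bias=+0
  edge (18, 10)→(17, 1): d=(-1,-9) top-left  bias=+0
    (7,0)@(15, 1): e=[42,0,-18] → ·  [on edge]
    (8,0)@(17, 1): e=[0,24,0] → ·  [on edge]
    (8,3)@(17, 7): e=[30,0,-6] → ·  [on edge]
    (9,5)@(19, 11): e=[8,8,8] → #
    (10,5)@(21, 11): e=[-34,32,26] → ·
    (9,6)@(19, 13): e=[18,0,6] → #  [on edge]
    (10,6)@(21, 13): e=[-24,24,24] → ·
    (9,7)@(19, 15): e=[28,-8,4] → ·
    (9,9)@(19, 19): e=[48,-24,0] → ·  [on edge]
    (10,9)@(21, 19): e=[6,0,18] → #  [on edge]
    (11,9)@(23, 19): e=[-36,24,36] → ·
    (10,10)@(21, 21): e=[16,-8,16] → ·
  covered (3 px):
    · · · · · · · · · · · ·
    · · · · · · · · · · · ·
    · · · · · · · · · · · ·
    · · · · · · · · · · · ·
    · · · · · · · · · · · ·
    · · · · · · · · · # · ·
    · · · · · · · · · # · ·
    · · · · · · · · · · · ·
    · · · · · · · · · · · ·
    · · · · · · · · · · # ·
    · · · · · · · · · · · ·
T2:
  2·area = 32  (B↔C swapped to make it positive)
  edge (0, 8)→(12, 18): d=(12,10) right/bottom  bias=-1
  edge (12, 18)→(4, 14): d=(-8,-4) top-left  bias=+0
  edge (4, 14)→(0, 8): d=(-4,-6) top-left  bias=+0
    (0,4)@(1, 9): e=[2,28,2] → #
    (1,4)@(3, 9): e=[-18,36,14] → ·
    (0,5)@(1, 11): e=[26,12,-6] → ·
    (1,5)@(3, 11): e=[6,20,6] → #
    (2,5)@(5, 11): e=[-14,28,18] → ·
    (1,6)@(3, 13): e=[30,4,-2] → ·
    (2,6)@(5, 13): e=[10,12,10] → #
    (3,6)@(7, 13): e=[-10,20,22] → ·
    (2,7)@(5, 15): e=[34,-4,2] → ·
    (3,7)@(7, 15): e=[14,4,14] → #
    (4,7)@(9, 15): e=[-6,12,26] → ·
    (3,8)@(7, 17): e=[38,-12,6] → ·
  covered (4 px):
    · · · · · · · · · · · ·
    · · · · · · · · · · · ·
    · · · · · · · · · · · ·
    · · · · · · · · · · · ·
    # · · · · · · · · · · ·
    · # · · · · · · · · · ·
    · · # · · · · · · · · ·
    · · · # · · · · · · · ·
    · · · · · · · · · · · ·
    · · · · · · · · · · · ·
    · · · · · · · · · · · ·
T3:
  2·area = 180
  edge (0, 14)→(24, 8): d=(24,-6) top-left  bias=+0
  edge (24, 8)→(6, 20): d=(-18,12) right/bottom  bias=-1
  edge (6, 20)→(0, 14): d=(-6,-6) top-left  bias=+0
    (10,4)@(21, 9): e=[6,18,156] → #
    (11,4)@(23, 9): e=[18,-6,168] → ·
    (6,5)@(13, 11): e=[6,78,96] → #
    (7,5)@(15, 11): e=[18,54,108] → #
    (8,5)@(17, 11): e=[30,30,120] → #
    (9,5)@(19, 11): e=[42,6,132] → #
    (10,5)@(21, 11): e=[54,-18,144] → ·
    (2,6)@(5, 13): e=[6,138,36] → #
    (3,6)@(7, 13): e=[18,114,48] → #
    (4,6)@(9, 13): e=[30,90,60] → #
    (5,6)@(11, 13): e=[42,66,72] → #
    (8,6)@(17, 13): e=[78,-6,108] → ·
    (0,7)@(1, 15): e=[30,150,0] → #  [on edge]
    (1,8)@(3, 17): e=[90,90,0] → #  [on edge]
    (2,9)@(5, 19): e=[150,30,0] → #  [on edge]
    (3,10)@(7, 21): e=[210,-30,0] → ·  [on edge]
  covered (24 px):
    · · · · · · · · · · · ·
    · · · · · · · · · · · ·
    · · · · · · · · · · · ·
    · · · · · · · · · · · ·
    · · · · · · · · · · # ·
    · · · · · · # # # # · ·
    · · # # # # # # · · · ·
    # # # # # # # · · · · ·
    · # # # # · · · · · · ·
    · · # # · · · · · · · ·
    · · · · · · · · · · · ·
T4:
  2·area = 180  (B↔C swapped to make it positive)
  edge (10, 0)→(22, 12): d=(12,12) right/bottom  bias=-1
  edge (22, 12)→(4, 9): d=(-18,-3) top-left  bias=+0
  edge (4, 9)→(10, 0): d=(6,-9) top-left  bias=+0
    (5,0)@(11, 1): e=[0,165,15] → ·  [on edge]
    (4,1)@(9, 3): e=[48,123,9] → #
    (5,1)@(11, 3): e=[24,129,27] → #
    (6,1)@(13, 3): e=[0,135,45] → ·  [on edge]
    (3,2)@(7, 5): e=[96,81,3] → #
    (6,2)@(13, 5): e=[24,99,57] → #
    (7,2)@(15, 5): e=[0,105,75] → ·  [on edge]
    (3,3)@(7, 7): e=[120,45,15] → #
    (7,3)@(15, 7): e=[24,69,87] → #
    (8,3)@(17, 7): e=[0,75,105] → ·  [on edge]
    (2,4)@(5, 9): e=[168,3,9] → #
    (8,4)@(17, 9): e=[24,39,117] → #
    (9,4)@(19, 9): e=[0,45,135] → ·  [on edge]
    (10,5)@(21, 11): e=[0,15,165] → ·  [on edge]
    (11,6)@(23, 13): e=[0,-15,195] → ·  [on edge]
  covered (20 px):
    · · · · · · · · · · · ·
    · · · · # # · · · · · ·
    · · · # # # # · · · · ·
    · · · # # # # # · · · ·
    · · # # # # # # # · · ·
    · · · · · · · · # # · ·
    · · · · · · · · · · · ·
    · · · · · · · · · · · ·
    · · · · · · · · · · · ·
    · · · · · · · · · · · ·
    · · · · · · · · · · · ·

Answer: 53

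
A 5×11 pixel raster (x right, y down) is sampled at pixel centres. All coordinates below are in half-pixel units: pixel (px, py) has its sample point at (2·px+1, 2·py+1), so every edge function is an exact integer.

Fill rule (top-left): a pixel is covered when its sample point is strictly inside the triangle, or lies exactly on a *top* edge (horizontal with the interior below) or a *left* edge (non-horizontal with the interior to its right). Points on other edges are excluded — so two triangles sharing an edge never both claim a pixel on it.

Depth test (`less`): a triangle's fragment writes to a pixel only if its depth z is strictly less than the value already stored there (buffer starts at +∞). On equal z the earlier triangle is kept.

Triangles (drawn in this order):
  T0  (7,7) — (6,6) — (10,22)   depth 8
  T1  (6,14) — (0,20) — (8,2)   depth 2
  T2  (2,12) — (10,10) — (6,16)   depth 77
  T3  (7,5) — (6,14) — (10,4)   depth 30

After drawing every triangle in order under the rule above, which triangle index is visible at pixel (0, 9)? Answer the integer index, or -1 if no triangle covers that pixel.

T0:
  2·area = 12  (B↔C swapped to make it positive)
  edge (7, 7)→(10, 22): d=(3,15) right/bottom  bias=-1
  edge (10, 22)→(6, 6): d=(-4,-16) top-left  bias=+0
  edge (6, 6)→(7, 7): d=(1,1) right/bottom  bias=-1
    (0,0)@(1, 1): e=[72,-60,0] → .  [on edge]
    (1,1)@(3, 3): e=[48,-36,0] → .  [on edge]
    (2,2)@(5, 5): e=[24,-12,0] → .  [on edge]
    (3,3)@(7, 7): e=[0,12,0] → .  [on edge]
    (3,4)@(7, 9): e=[6,4,2] → X
    (4,4)@(9, 9): e=[-24,36,0] → .  [on edge]
    (3,5)@(7, 11): e=[12,-4,4] → .
    (4,8)@(9, 17): e=[0,4,8] → .  [on edge]
  covered (1 px):
    . . . . .
    . . . . .
    . . . . .
    . . . . .
    . . . X .
    . . . . .
    . . . . .
    . . . . .
    . . . . .
    . . . . .
    . . . . .
T1:
  2·area = 60
  edge (6, 14)→(0, 20): d=(-6,6) right/bottom  bias=-1
  edge (0, 20)→(8, 2): d=(8,-18) top-left  bias=+0
  edge (8, 2)→(6, 14): d=(-2,12) right/bottom  bias=-1
    (3,2)@(7, 5): e=[48,6,6] → X
    (4,2)@(9, 5): e=[36,42,-18] → .
    (3,3)@(7, 7): e=[36,22,2] → X
    (4,3)@(9, 7): e=[24,58,-22] → .
    (2,4)@(5, 9): e=[36,2,22] → X
    (3,4)@(7, 9): e=[24,38,-2] → .
    (2,5)@(5, 11): e=[24,18,18] → X
    (3,5)@(7, 11): e=[12,54,-6] → .
    (4,5)@(9, 11): e=[0,90,-30] → .  [on edge]
    (2,6)@(5, 13): e=[12,34,14] → X
    (3,6)@(7, 13): e=[0,70,-10] → .  [on edge]
    (1,7)@(3, 15): e=[12,14,34] → X
    (2,7)@(5, 15): e=[0,50,10] → .  [on edge]
    (1,8)@(3, 17): e=[0,30,30] → .  [on edge]
    (0,9)@(1, 19): e=[0,10,50] → .  [on edge]
  covered (6 px):
    . . . . .
    . . . . .
    . . . X .
    . . . X .
    . . X . .
    . . X . .
    . . X . .
    . X . . .
    . . . . .
    . . . . .
    . . . . .
T2:
  2·area = 40
  edge (2, 12)→(10, 10): d=(8,-2) top-left  bias=+0
  edge (10, 10)→(6, 16): d=(-4,6) right/bottom  bias=-1
  edge (6, 16)→(2, 12): d=(-4,-4) top-left  bias=+0
    (0,5)@(1, 11): e=[-10,50,0] → .  [on edge]
    (3,5)@(7, 11): e=[2,14,24] → X
    (4,5)@(9, 11): e=[6,2,32] → X
    (1,6)@(3, 13): e=[10,30,0] → X  [on edge]
    (2,6)@(5, 13): e=[14,18,8] → X
    (4,6)@(9, 13): e=[22,-6,24] → .
    (1,7)@(3, 15): e=[26,22,-8] → .
    (2,7)@(5, 15): e=[30,10,0] → X  [on edge]
    (3,7)@(7, 15): e=[34,-2,8] → .
    (2,8)@(5, 17): e=[46,2,-8] → .
    (3,8)@(7, 17): e=[50,-10,0] → .  [on edge]
    (4,9)@(9, 19): e=[70,-30,0] → .  [on edge]
  covered (6 px):
    . . . . .
    . . . . .
    . . . . .
    . . . . .
    . . . . .
    . . . X X
    . X X X .
    . . X . .
    . . . . .
    . . . . .
    . . . . .
T3:
  2·area = 26  (B↔C swapped to make it positive)
  edge (7, 5)→(10, 4): d=(3,-1) top-left  bias=+0
  edge (10, 4)→(6, 14): d=(-4,10) right/bottom  bias=-1
  edge (6, 14)→(7, 5): d=(1,-9) top-left  bias=+0
    (3,2)@(7, 5): e=[0,26,0] → X  [on edge]
    (4,2)@(9, 5): e=[2,6,18] → X
    (0,3)@(1, 7): e=[0,78,-52] → .  [on edge]
    (3,3)@(7, 7): e=[6,18,2] → X
    (4,3)@(9, 7): e=[8,-2,20] → .
    (3,4)@(7, 9): e=[12,10,4] → X
    (4,4)@(9, 9): e=[14,-10,22] → .
    (3,5)@(7, 11): e=[18,2,6] → X
    (4,5)@(9, 11): e=[20,-18,24] → .
    (3,6)@(7, 13): e=[24,-6,8] → .
  covered (5 px):
    . . . . .
    . . . . .
    . . . X X
    . . . X .
    . . . X .
    . . . X .
    . . . . .
    . . . . .
    . . . . .
    . . . . .
    . . . . .

Z-buffer (winner per pixel, '.' = empty):
  . . . . .
  . . . . .
  . . . 1 3
  . . . 1 .
  . . 1 0 .
  . . 1 3 2
  . 2 1 2 .
  . 1 2 . .
  . . . . .
  . . . . .
  . . . . .

Answer: -1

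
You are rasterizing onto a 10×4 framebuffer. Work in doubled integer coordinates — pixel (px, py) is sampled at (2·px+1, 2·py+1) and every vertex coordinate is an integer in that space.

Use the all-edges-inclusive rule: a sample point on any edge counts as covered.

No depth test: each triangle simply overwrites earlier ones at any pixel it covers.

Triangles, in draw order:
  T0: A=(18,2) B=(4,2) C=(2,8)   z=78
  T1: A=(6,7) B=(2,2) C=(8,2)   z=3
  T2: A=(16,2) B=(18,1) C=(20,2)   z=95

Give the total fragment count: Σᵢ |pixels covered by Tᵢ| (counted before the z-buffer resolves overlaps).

T0:
  2·area = 84  (B↔C swapped to make it positive)
  edge (18, 2)→(2, 8): d=(-16,6) inclusive
  edge (2, 8)→(4, 2): d=(2,-6) inclusive
  edge (4, 2)→(18, 2): d=(14,0) inclusive
    (2,1)@(5, 3): e=[62,8,14] → X
    (3,1)@(7, 3): e=[50,20,14] → X
    (4,1)@(9, 3): e=[38,32,14] → X
    (5,1)@(11, 3): e=[26,44,14] → X
    (6,1)@(13, 3): e=[14,56,14] → X
    (7,1)@(15, 3): e=[2,68,14] → X
    (8,1)@(17, 3): e=[-10,80,14] → .
    (1,2)@(3, 5): e=[42,0,42] → X  [on edge]
    (5,2)@(11, 5): e=[-6,48,42] → .
    (6,2)@(13, 5): e=[-18,60,42] → .
    (7,2)@(15, 5): e=[-30,72,42] → .
    (1,3)@(3, 7): e=[10,4,70] → X
  covered (11 px):
    . . . . . . . . . .
    . . X X X X X X . .
    . X X X X . . . . .
    . X . . . . . . . .
T1:
  2·area = 30
  edge (6, 7)→(2, 2): d=(-4,-5) inclusive
  edge (2, 2)→(8, 2): d=(6,0) inclusive
  edge (8, 2)→(6, 7): d=(-2,5) inclusive
    (1,1)@(3, 3): e=[1,6,23] → X
    (2,1)@(5, 3): e=[11,6,13] → X
    (3,1)@(7, 3): e=[21,6,3] → X
    (4,1)@(9, 3): e=[31,6,-7] → .
    (1,2)@(3, 5): e=[-7,18,19] → .
    (2,2)@(5, 5): e=[3,18,9] → X
    (3,2)@(7, 5): e=[13,18,-1] → .
    (2,3)@(5, 7): e=[-5,30,5] → .
  covered (4 px):
    . . . . . . . . . .
    . X X X . . . . . .
    . . X . . . . . . .
    . . . . . . . . . .
T2:
  2·area = 4
  edge (16, 2)→(18, 1): d=(2,-1) inclusive
  edge (18, 1)→(20, 2): d=(2,1) inclusive
  edge (20, 2)→(16, 2): d=(-4,0) inclusive
  covered (0 px):
    . . . . . . . . . .
    . . . . . . . . . .
    . . . . . . . . . .
    . . . . . . . . . .

Final: 15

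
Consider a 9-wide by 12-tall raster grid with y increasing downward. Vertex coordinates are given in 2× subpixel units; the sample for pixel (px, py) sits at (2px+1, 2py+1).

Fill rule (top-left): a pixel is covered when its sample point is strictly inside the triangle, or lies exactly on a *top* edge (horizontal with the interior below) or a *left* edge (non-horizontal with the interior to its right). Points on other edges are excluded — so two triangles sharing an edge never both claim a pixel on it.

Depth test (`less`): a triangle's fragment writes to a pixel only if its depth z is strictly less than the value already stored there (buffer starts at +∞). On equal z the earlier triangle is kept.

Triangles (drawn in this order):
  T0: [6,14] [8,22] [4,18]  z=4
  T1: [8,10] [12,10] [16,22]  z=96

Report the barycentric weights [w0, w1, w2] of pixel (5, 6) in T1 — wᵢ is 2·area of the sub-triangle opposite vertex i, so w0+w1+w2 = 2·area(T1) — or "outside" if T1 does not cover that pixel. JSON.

T0:
  2·area = 24
  edge (6, 14)→(8, 22): d=(2,8) right/bottom  bias=-1
  edge (8, 22)→(4, 18): d=(-4,-4) top-left  bias=+0
  edge (4, 18)→(6, 14): d=(2,-4) top-left  bias=+0
    (0,7)@(1, 15): e=[42,0,-18] → ·  [on edge]
    (1,8)@(3, 17): e=[30,0,-6] → ·  [on edge]
    (2,8)@(5, 17): e=[14,8,2] → #
    (3,8)@(7, 17): e=[-2,16,10] → ·
    (2,9)@(5, 19): e=[18,0,6] → #  [on edge]
    (3,9)@(7, 19): e=[2,8,14] → #
    (4,9)@(9, 19): e=[-14,16,22] → ·
    (2,10)@(5, 21): e=[22,-8,10] → ·
    (3,10)@(7, 21): e=[6,0,18] → #  [on edge]
    (4,10)@(9, 21): e=[-10,8,26] → ·
    (3,11)@(7, 23): e=[10,-8,22] → ·
    (4,11)@(9, 23): e=[-6,0,30] → ·  [on edge]
  covered (4 px):
    · · · · · · · · ·
    · · · · · · · · ·
    · · · · · · · · ·
    · · · · · · · · ·
    · · · · · · · · ·
    · · · · · · · · ·
    · · · · · · · · ·
    · · · · · · · · ·
    · · # · · · · · ·
    · · # # · · · · ·
    · · · # · · · · ·
    · · · · · · · · ·
T1:
  2·area = 48
  edge (8, 10)→(12, 10): d=(4,0) top-left  bias=+0
  edge (12, 10)→(16, 22): d=(4,12) right/bottom  bias=-1
  edge (16, 22)→(8, 10): d=(-8,-12) top-left  bias=+0
    (4,0)@(9, 1): e=[-36,0,84] → ·  [on edge]
    (5,3)@(11, 7): e=[-12,0,60] → ·  [on edge]
    (4,5)@(9, 11): e=[4,40,4] → #
    (5,5)@(11, 11): e=[4,16,28] → #
    (6,5)@(13, 11): e=[4,-8,52] → ·
    (4,6)@(9, 13): e=[12,48,-12] → ·
    (5,6)@(11, 13): e=[12,24,12] → #
    (6,6)@(13, 13): e=[12,0,36] → ·  [on edge]
    (5,7)@(11, 15): e=[20,32,-4] → ·
    (6,7)@(13, 15): e=[20,8,20] → #
    (7,7)@(15, 15): e=[20,-16,44] → ·
    (6,8)@(13, 17): e=[28,16,4] → #
    (7,9)@(15, 19): e=[36,0,12] → ·  [on edge]
  covered (5 px):
    · · · · · · · · ·
    · · · · · · · · ·
    · · · · · · · · ·
    · · · · · · · · ·
    · · · · · · · · ·
    · · · · # # · · ·
    · · · · · # · · ·
    · · · · · · # · ·
    · · · · · · # · ·
    · · · · · · · · ·
    · · · · · · · · ·
    · · · · · · · · ·

Result: [24,12,12]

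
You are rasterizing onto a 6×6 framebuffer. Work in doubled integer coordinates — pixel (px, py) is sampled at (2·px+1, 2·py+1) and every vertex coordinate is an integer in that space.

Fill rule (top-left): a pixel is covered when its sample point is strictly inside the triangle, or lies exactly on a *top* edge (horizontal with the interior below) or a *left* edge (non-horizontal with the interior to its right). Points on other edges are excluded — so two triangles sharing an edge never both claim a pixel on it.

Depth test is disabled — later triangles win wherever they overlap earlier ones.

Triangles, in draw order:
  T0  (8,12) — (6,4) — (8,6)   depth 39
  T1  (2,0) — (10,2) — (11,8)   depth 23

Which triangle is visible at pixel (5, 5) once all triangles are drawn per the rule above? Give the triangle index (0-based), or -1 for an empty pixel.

T0:
  2·area = 12
  edge (8, 12)→(6, 4): d=(-2,-8) top-left  bias=+0
  edge (6, 4)→(8, 6): d=(2,2) right/bottom  bias=-1
  edge (8, 6)→(8, 12): d=(0,6) right/bottom  bias=-1
    (1,0)@(3, 1): e=[-18,0,30] → ·  [on edge]
    (2,1)@(5, 3): e=[-6,0,18] → ·  [on edge]
    (3,2)@(7, 5): e=[6,0,6] → ·  [on edge]
    (3,3)@(7, 7): e=[2,4,6] → #
    (4,3)@(9, 7): e=[18,0,-6] → ·  [on edge]
    (3,4)@(7, 9): e=[-2,8,6] → ·
    (5,4)@(11, 9): e=[30,0,-18] → ·  [on edge]
  covered (1 px):
    · · · · · ·
    · · · · · ·
    · · · · · ·
    · · · # · ·
    · · · · · ·
    · · · · · ·
T1:
  2·area = 46
  edge (2, 0)→(10, 2): d=(8,2) right/bottom  bias=-1
  edge (10, 2)→(11, 8): d=(1,6) right/bottom  bias=-1
  edge (11, 8)→(2, 0): d=(-9,-8) top-left  bias=+0
    (2,0)@(5, 1): e=[2,29,15] → #
    (3,0)@(7, 1): e=[-2,17,31] → ·
    (2,1)@(5, 3): e=[18,31,-3] → ·
    (3,1)@(7, 3): e=[14,19,13] → #
    (4,1)@(9, 3): e=[10,7,29] → #
    (5,1)@(11, 3): e=[6,-5,45] → ·
    (3,2)@(7, 5): e=[30,21,-5] → ·
    (4,2)@(9, 5): e=[26,9,11] → #
    (5,2)@(11, 5): e=[22,-3,27] → ·
    (4,3)@(9, 7): e=[42,11,-7] → ·
  covered (4 px):
    · · # · · ·
    · · · # # ·
    · · · · # ·
    · · · · · ·
    · · · · · ·
    · · · · · ·

Z-buffer (winner per pixel, '.' = empty):
  . . 1 . . .
  . . . 1 1 .
  . . . . 1 .
  . . . 0 . .
  . . . . . .
  . . . . . .

Answer: -1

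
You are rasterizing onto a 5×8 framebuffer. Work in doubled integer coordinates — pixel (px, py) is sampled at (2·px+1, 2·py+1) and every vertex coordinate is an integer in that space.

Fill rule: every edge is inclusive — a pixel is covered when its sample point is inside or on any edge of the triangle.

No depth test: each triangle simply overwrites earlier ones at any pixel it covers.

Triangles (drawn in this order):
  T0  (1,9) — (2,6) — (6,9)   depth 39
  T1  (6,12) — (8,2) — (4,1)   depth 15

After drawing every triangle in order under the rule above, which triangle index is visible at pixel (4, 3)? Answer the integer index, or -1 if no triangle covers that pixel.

T0:
  2·area = 15
  edge (1, 9)→(2, 6): d=(1,-3) inclusive
  edge (2, 6)→(6, 9): d=(4,3) inclusive
  edge (6, 9)→(1, 9): d=(-5,0) inclusive
    (1,1)@(3, 3): e=[0,-15,30] → ·  [on edge]
    (1,3)@(3, 7): e=[4,1,10] → █
    (2,3)@(5, 7): e=[10,-5,10] → ·
    (0,4)@(1, 9): e=[0,15,0] → █  [on edge]
    (1,4)@(3, 9): e=[6,9,0] → █  [on edge]
    (2,4)@(5, 9): e=[12,3,0] → █  [on edge]
    (3,4)@(7, 9): e=[18,-3,0] → ·  [on edge]
    (4,4)@(9, 9): e=[24,-9,0] → ·  [on edge]
    (0,5)@(1, 11): e=[2,23,-10] → ·
    (1,5)@(3, 11): e=[8,17,-10] → ·
    (2,5)@(5, 11): e=[14,11,-10] → ·
  covered (4 px):
    · · · · ·
    · · · · ·
    · · · · ·
    · █ · · ·
    █ █ █ · ·
    · · · · ·
    · · · · ·
    · · · · ·
T1:
  2·area = 42  (B↔C swapped to make it positive)
  edge (6, 12)→(4, 1): d=(-2,-11) inclusive
  edge (4, 1)→(8, 2): d=(4,1) inclusive
  edge (8, 2)→(6, 12): d=(-2,10) inclusive
    (2,1)@(5, 3): e=[7,7,28] → █
    (3,1)@(7, 3): e=[29,5,8] → █
    (4,1)@(9, 3): e=[51,3,-12] → ·
    (2,2)@(5, 5): e=[3,15,24] → █
    (4,2)@(9, 5): e=[47,11,-16] → ·
    (2,3)@(5, 7): e=[-1,23,20] → ·
    (3,3)@(7, 7): e=[21,21,0] → █  [on edge]
    (4,3)@(9, 7): e=[43,19,-20] → ·
    (3,4)@(7, 9): e=[17,29,-4] → ·
  covered (5 px):
    · · · · ·
    · · █ █ ·
    · · █ █ ·
    · · · █ ·
    · · · · ·
    · · · · ·
    · · · · ·
    · · · · ·

Z-buffer (winner per pixel, '.' = empty):
  . . . . .
  . . 1 1 .
  . . 1 1 .
  . 0 . 1 .
  0 0 0 . .
  . . . . .
  . . . . .
  . . . . .

Result: -1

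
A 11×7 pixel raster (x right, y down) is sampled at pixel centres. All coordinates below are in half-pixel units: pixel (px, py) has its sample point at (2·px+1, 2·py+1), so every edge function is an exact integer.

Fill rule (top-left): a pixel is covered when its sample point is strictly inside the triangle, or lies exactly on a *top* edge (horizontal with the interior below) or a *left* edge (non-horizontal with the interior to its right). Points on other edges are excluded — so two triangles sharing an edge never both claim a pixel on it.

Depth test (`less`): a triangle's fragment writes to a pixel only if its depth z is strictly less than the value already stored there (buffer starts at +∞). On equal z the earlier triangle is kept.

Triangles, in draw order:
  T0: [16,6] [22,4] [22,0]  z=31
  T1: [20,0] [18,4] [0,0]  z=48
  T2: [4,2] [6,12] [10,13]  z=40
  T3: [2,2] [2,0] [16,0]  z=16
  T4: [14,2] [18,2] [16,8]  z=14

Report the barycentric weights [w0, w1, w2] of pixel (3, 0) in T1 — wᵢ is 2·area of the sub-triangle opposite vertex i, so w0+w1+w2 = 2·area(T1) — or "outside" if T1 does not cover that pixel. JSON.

T0:
  2·area = 24  (B↔C swapped to make it positive)
  edge (16, 6)→(22, 0): d=(6,-6) top-left  bias=+0
  edge (22, 0)→(22, 4): d=(0,4) right/bottom  bias=-1
  edge (22, 4)→(16, 6): d=(-6,2) right/bottom  bias=-1
    (10,0)@(21, 1): e=[0,4,20] → █  [on edge]
    (9,1)@(19, 3): e=[0,12,12] → █  [on edge]
    (8,2)@(17, 5): e=[0,20,4] → █  [on edge]
    (9,2)@(19, 5): e=[12,12,0] → ·  [on edge]
    (10,2)@(21, 5): e=[24,4,-4] → ·
    (6,3)@(13, 7): e=[-12,36,0] → ·  [on edge]
    (7,3)@(15, 7): e=[0,28,-4] → ·  [on edge]
    (8,3)@(17, 7): e=[12,20,-8] → ·
    (3,4)@(7, 9): e=[-36,60,0] → ·  [on edge]
    (6,4)@(13, 9): e=[0,36,-12] → ·  [on edge]
    (0,5)@(1, 11): e=[-60,84,0] → ·  [on edge]
    (5,5)@(11, 11): e=[0,44,-20] → ·  [on edge]
    (4,6)@(9, 13): e=[0,52,-28] → ·  [on edge]
  covered (4 px):
    · · · · · · · · · · █
    · · · · · · · · · █ █
    · · · · · · · · █ · ·
    · · · · · · · · · · ·
    · · · · · · · · · · ·
    · · · · · · · · · · ·
    · · · · · · · · · · ·
T1:
  2·area = 80
  edge (20, 0)→(18, 4): d=(-2,4) right/bottom  bias=-1
  edge (18, 4)→(0, 0): d=(-18,-4) top-left  bias=+0
  edge (0, 0)→(20, 0): d=(20,0) top-left  bias=+0
    (2,0)@(5, 1): e=[58,2,20] → █
    (3,0)@(7, 1): e=[50,10,20] → █
    (4,0)@(9, 1): e=[42,18,20] → █
    (5,0)@(11, 1): e=[34,26,20] → █
    (6,0)@(13, 1): e=[26,34,20] → █
    (7,0)@(15, 1): e=[18,42,20] → █
    (8,0)@(17, 1): e=[10,50,20] → █
    (9,0)@(19, 1): e=[2,58,20] → █
    (10,0)@(21, 1): e=[-6,66,20] → ·
    (2,1)@(5, 3): e=[54,-34,60] → ·
    (3,1)@(7, 3): e=[46,-26,60] → ·
    (4,1)@(9, 3): e=[38,-18,60] → ·
  covered (10 px):
    · · █ █ █ █ █ █ █ █ ·
    · · · · · · · █ █ · ·
    · · · · · · · · · · ·
    · · · · · · · · · · ·
    · · · · · · · · · · ·
    · · · · · · · · · · ·
    · · · · · · · · · · ·
T2:
  2·area = 38  (B↔C swapped to make it positive)
  edge (4, 2)→(10, 13): d=(6,11) right/bottom  bias=-1
  edge (10, 13)→(6, 12): d=(-4,-1) top-left  bias=+0
  edge (6, 12)→(4, 2): d=(-2,-10) top-left  bias=+0
    (2,2)@(5, 5): e=[7,27,4] → █
    (3,2)@(7, 5): e=[-15,29,24] → ·
    (2,3)@(5, 7): e=[19,19,0] → █  [on edge]
    (3,3)@(7, 7): e=[-3,21,20] → ·
    (2,4)@(5, 9): e=[31,11,-4] → ·
    (3,4)@(7, 9): e=[9,13,16] → █
    (4,4)@(9, 9): e=[-13,15,36] → ·
    (3,5)@(7, 11): e=[21,5,12] → █
    (4,5)@(9, 11): e=[-1,7,32] → ·
    (3,6)@(7, 13): e=[33,-3,8] → ·
  covered (4 px):
    · · · · · · · · · · ·
    · · · · · · · · · · ·
    · · █ · · · · · · · ·
    · · █ · · · · · · · ·
    · · · █ · · · · · · ·
    · · · █ · · · · · · ·
    · · · · · · · · · · ·
T3:
  2·area = 28
  edge (2, 2)→(2, 0): d=(0,-2) top-left  bias=+0
  edge (2, 0)→(16, 0): d=(14,0) top-left  bias=+0
  edge (16, 0)→(2, 2): d=(-14,2) right/bottom  bias=-1
    (1,0)@(3, 1): e=[2,14,12] → █
    (2,0)@(5, 1): e=[6,14,8] → █
    (3,0)@(7, 1): e=[10,14,4] → █
    (4,0)@(9, 1): e=[14,14,0] → ·  [on edge]
    (1,1)@(3, 3): e=[2,42,-16] → ·
    (2,1)@(5, 3): e=[6,42,-20] → ·
    (3,1)@(7, 3): e=[10,42,-24] → ·
  covered (3 px):
    · █ █ █ · · · · · · ·
    · · · · · · · · · · ·
    · · · · · · · · · · ·
    · · · · · · · · · · ·
    · · · · · · · · · · ·
    · · · · · · · · · · ·
    · · · · · · · · · · ·
T4:
  2·area = 24
  edge (14, 2)→(18, 2): d=(4,0) top-left  bias=+0
  edge (18, 2)→(16, 8): d=(-2,6) right/bottom  bias=-1
  edge (16, 8)→(14, 2): d=(-2,-6) top-left  bias=+0
    (7,1)@(15, 3): e=[4,16,4] → █
    (8,1)@(17, 3): e=[4,4,16] → █
    (9,1)@(19, 3): e=[4,-8,28] → ·
    (7,2)@(15, 5): e=[12,12,0] → █  [on edge]
    (8,2)@(17, 5): e=[12,0,12] → ·  [on edge]
    (7,3)@(15, 7): e=[20,8,-4] → ·
    (7,5)@(15, 11): e=[36,0,-12] → ·  [on edge]
    (8,5)@(17, 11): e=[36,-12,0] → ·  [on edge]
  covered (3 px):
    · · · · · · · · · · ·
    · · · · · · · █ █ · ·
    · · · · · · · █ · · ·
    · · · · · · · · · · ·
    · · · · · · · · · · ·
    · · · · · · · · · · ·
    · · · · · · · · · · ·

Result: [10,20,50]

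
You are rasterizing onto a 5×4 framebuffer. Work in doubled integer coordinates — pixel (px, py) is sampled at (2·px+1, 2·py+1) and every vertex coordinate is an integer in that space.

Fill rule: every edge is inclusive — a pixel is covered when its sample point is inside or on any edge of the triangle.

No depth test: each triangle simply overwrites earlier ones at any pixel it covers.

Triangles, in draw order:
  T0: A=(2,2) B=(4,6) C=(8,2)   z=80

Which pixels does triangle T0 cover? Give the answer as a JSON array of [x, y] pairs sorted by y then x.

T0:
  2·area = 24  (B↔C swapped to make it positive)
  edge (2, 2)→(8, 2): d=(6,0) inclusive
  edge (8, 2)→(4, 6): d=(-4,4) inclusive
  edge (4, 6)→(2, 2): d=(-2,-4) inclusive
    (4,0)@(9, 1): e=[-6,0,30] → ·  [on edge]
    (1,1)@(3, 3): e=[6,16,2] → #
    (2,1)@(5, 3): e=[6,8,10] → #
    (3,1)@(7, 3): e=[6,0,18] → #  [on edge]
    (4,1)@(9, 3): e=[6,-8,26] → ·
    (1,2)@(3, 5): e=[18,8,-2] → ·
    (2,2)@(5, 5): e=[18,0,6] → #  [on edge]
    (3,2)@(7, 5): e=[18,-8,14] → ·
    (1,3)@(3, 7): e=[30,0,-6] → ·  [on edge]
    (2,3)@(5, 7): e=[30,-8,2] → ·
  covered (4 px):
    · · · · ·
    · # # # ·
    · · # · ·
    · · · · ·

Answer: [[1,1],[2,1],[3,1],[2,2]]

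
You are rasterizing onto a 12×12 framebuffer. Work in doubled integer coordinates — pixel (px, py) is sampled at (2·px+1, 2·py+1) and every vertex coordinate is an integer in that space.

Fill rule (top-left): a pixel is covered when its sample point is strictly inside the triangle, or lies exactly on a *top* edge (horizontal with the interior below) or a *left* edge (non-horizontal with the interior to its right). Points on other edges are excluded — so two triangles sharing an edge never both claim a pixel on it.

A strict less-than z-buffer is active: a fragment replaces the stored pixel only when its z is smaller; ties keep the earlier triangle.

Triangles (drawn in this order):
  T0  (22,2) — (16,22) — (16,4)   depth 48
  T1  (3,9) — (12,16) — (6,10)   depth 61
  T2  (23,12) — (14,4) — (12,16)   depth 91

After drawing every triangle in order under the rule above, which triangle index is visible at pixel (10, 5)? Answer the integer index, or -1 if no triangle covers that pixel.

T0:
  2·area = 108
  edge (22, 2)→(16, 22): d=(-6,20) right/bottom  bias=-1
  edge (16, 22)→(16, 4): d=(0,-18) top-left  bias=+0
  edge (16, 4)→(22, 2): d=(6,-2) top-left  bias=+0
    (9,1)@(19, 3): e=[54,54,0] → X  [on edge]
    (10,1)@(21, 3): e=[14,90,4] → X
    (11,1)@(23, 3): e=[-26,126,8] → .
    (6,2)@(13, 5): e=[162,-54,0] → .  [on edge]
    (8,2)@(17, 5): e=[82,18,8] → X
    (11,2)@(23, 5): e=[-38,126,20] → .
    (3,3)@(7, 7): e=[270,-162,0] → .  [on edge]
    (8,3)@(17, 7): e=[70,18,20] → X
    (10,3)@(21, 7): e=[-10,90,28] → .
    (0,4)@(1, 9): e=[378,-270,0] → .  [on edge]
    (8,4)@(17, 9): e=[58,18,32] → X
    (10,4)@(21, 9): e=[-22,90,40] → .
  covered (14 px):
    . . . . . . . . . . . .
    . . . . . . . . . X X .
    . . . . . . . . X X X .
    . . . . . . . . X X . .
    . . . . . . . . X X . .
    . . . . . . . . X X . .
    . . . . . . . . X . . .
    . . . . . . . . X . . .
    . . . . . . . . X . . .
    . . . . . . . . . . . .
    . . . . . . . . . . . .
    . . . . . . . . . . . .
T1:
  2·area = 12  (B↔C swapped to make it positive)
  edge (3, 9)→(6, 10): d=(3,1) right/bottom  bias=-1
  edge (6, 10)→(12, 16): d=(6,6) right/bottom  bias=-1
  edge (12, 16)→(3, 9): d=(-9,-7) top-left  bias=+0
    (0,2)@(1, 5): e=[-10,0,22] → .  [on edge]
    (1,3)@(3, 7): e=[-6,0,18] → .  [on edge]
    (1,4)@(3, 9): e=[0,12,0] → .  [on edge]
    (2,4)@(5, 9): e=[-2,0,14] → .  [on edge]
    (3,5)@(7, 11): e=[2,0,10] → .  [on edge]
    (4,5)@(9, 11): e=[0,-12,24] → .  [on edge]
    (4,6)@(9, 13): e=[6,0,6] → .  [on edge]
    (7,6)@(15, 13): e=[0,-36,48] → .  [on edge]
    (5,7)@(11, 15): e=[10,0,2] → .  [on edge]
    (10,7)@(21, 15): e=[0,-60,72] → .  [on edge]
    (6,8)@(13, 17): e=[14,0,-2] → .  [on edge]
    (7,9)@(15, 19): e=[18,0,-6] → .  [on edge]
    (8,10)@(17, 21): e=[22,0,-10] → .  [on edge]
    (9,11)@(19, 23): e=[26,0,-14] → .  [on edge]
    (10,11)@(21, 23): e=[24,-12,0] → .  [on edge]
  covered (0 px):
    . . . . . . . . . . . .
    . . . . . . . . . . . .
    . . . . . . . . . . . .
    . . . . . . . . . . . .
    . . . . . . . . . . . .
    . . . . . . . . . . . .
    . . . . . . . . . . . .
    . . . . . . . . . . . .
    . . . . . . . . . . . .
    . . . . . . . . . . . .
    . . . . . . . . . . . .
    . . . . . . . . . . . .
T2:
  2·area = 124  (B↔C swapped to make it positive)
  edge (23, 12)→(12, 16): d=(-11,4) right/bottom  bias=-1
  edge (12, 16)→(14, 4): d=(2,-12) top-left  bias=+0
  edge (14, 4)→(23, 12): d=(9,8) right/bottom  bias=-1
    (7,2)@(15, 5): e=[109,14,1] → X
    (8,2)@(17, 5): e=[101,38,-15] → .
    (7,3)@(15, 7): e=[87,18,19] → X
    (8,3)@(17, 7): e=[79,42,3] → X
    (9,3)@(19, 7): e=[71,66,-13] → .
    (7,4)@(15, 9): e=[65,22,37] → X
    (9,4)@(19, 9): e=[49,70,5] → X
    (10,4)@(21, 9): e=[41,94,-11] → .
    (6,5)@(13, 11): e=[51,2,71] → X
    (10,5)@(21, 11): e=[19,98,7] → X
    (11,5)@(23, 11): e=[11,122,-9] → .
    (6,6)@(13, 13): e=[29,6,89] → X
  covered (16 px):
    . . . . . . . . . . . .
    . . . . . . . . . . . .
    . . . . . . . X . . . .
    . . . . . . . X X . . .
    . . . . . . . X X X . .
    . . . . . . X X X X X .
    . . . . . . X X X X . .
    . . . . . . X . . . . .
    . . . . . . . . . . . .
    . . . . . . . . . . . .
    . . . . . . . . . . . .
    . . . . . . . . . . . .

Z-buffer (winner per pixel, '.' = empty):
  . . . . . . . . . . . .
  . . . . . . . . . 0 0 .
  . . . . . . . 2 0 0 0 .
  . . . . . . . 2 0 0 . .
  . . . . . . . 2 0 0 . .
  . . . . . . 2 2 0 0 2 .
  . . . . . . 2 2 0 2 . .
  . . . . . . 2 . 0 . . .
  . . . . . . . . 0 . . .
  . . . . . . . . . . . .
  . . . . . . . . . . . .
  . . . . . . . . . . . .

Final: 2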